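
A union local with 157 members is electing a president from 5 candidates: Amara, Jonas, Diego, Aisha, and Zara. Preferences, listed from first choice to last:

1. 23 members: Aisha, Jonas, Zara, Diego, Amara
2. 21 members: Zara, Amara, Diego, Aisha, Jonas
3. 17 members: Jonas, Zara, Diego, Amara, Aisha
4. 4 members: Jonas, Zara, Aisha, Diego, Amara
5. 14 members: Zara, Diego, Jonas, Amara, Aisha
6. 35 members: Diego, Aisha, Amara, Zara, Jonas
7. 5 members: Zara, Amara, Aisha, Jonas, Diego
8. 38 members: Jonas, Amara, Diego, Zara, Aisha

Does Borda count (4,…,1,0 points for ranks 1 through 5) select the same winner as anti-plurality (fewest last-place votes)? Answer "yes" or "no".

Borda — scores: Amara 293, Jonas 338, Diego 361, Aisha 236, Zara 342. Winner: Diego.
Anti-plurality — last-place votes: Amara 27, Jonas 56, Diego 5, Aisha 69, Zara 0. Winner: Zara.
The two methods disagree.

no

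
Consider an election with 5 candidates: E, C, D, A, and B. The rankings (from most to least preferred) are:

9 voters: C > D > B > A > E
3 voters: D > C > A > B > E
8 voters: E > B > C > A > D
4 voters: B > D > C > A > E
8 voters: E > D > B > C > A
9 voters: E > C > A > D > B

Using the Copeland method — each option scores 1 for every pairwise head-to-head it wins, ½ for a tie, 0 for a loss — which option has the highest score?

E

E: beats C, D, A, and B → score 4.
C: beats D, A, and B; loses to E → score 3.
D: beats A and B; loses to E and C → score 2.
A: loses to E, C, D, and B → score 0.
B: beats A; loses to E, C, and D → score 1.
E has the best pairwise record.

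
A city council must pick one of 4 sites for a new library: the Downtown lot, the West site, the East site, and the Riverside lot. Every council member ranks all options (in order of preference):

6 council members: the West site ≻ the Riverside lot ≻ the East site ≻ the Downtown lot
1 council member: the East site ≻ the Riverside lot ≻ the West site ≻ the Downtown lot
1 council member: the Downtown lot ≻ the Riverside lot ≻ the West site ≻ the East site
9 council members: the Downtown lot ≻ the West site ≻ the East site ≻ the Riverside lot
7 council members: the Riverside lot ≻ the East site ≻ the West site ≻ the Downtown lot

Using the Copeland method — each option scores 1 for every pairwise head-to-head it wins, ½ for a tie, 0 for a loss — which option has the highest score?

the West site

the Downtown lot: loses to the West site, the East site, and the Riverside lot → score 0.
the West site: beats the Downtown lot, the East site, and the Riverside lot → score 3.
the East site: beats the Downtown lot; loses to the West site and the Riverside lot → score 1.
the Riverside lot: beats the Downtown lot and the East site; loses to the West site → score 2.
the West site has the best pairwise record.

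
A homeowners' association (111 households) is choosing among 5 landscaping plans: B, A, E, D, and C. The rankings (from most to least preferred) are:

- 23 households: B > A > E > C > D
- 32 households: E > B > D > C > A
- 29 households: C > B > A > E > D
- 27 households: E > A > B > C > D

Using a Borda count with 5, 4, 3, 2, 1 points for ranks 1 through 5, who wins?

B

B: 23·5 + 32·4 + 29·4 + 27·3 = 440
A: 23·4 + 32·1 + 29·3 + 27·4 = 319
E: 23·3 + 32·5 + 29·2 + 27·5 = 422
D: 23·1 + 32·3 + 29·1 + 27·1 = 175
C: 23·2 + 32·2 + 29·5 + 27·2 = 309
B has the highest Borda score (440).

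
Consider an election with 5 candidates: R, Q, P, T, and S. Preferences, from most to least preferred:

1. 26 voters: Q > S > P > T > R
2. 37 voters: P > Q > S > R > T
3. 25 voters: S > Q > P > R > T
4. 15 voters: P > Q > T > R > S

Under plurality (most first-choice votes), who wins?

First-place votes: R 0, Q 26, P 52, T 0, S 25.
P has the most first-place votes.

P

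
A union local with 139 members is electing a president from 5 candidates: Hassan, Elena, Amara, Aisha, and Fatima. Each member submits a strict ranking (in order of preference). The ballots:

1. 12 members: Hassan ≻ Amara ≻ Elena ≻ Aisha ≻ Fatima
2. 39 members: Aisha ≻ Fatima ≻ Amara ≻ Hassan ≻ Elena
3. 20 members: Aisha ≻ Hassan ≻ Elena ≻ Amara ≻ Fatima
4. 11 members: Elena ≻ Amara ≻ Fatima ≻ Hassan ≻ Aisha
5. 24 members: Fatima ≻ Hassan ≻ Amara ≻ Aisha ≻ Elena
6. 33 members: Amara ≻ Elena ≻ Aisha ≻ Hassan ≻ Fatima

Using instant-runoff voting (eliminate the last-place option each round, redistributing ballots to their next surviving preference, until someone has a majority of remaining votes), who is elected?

Amara

Round 1: Hassan 12, Elena 11, Amara 33, Aisha 59, Fatima 24. Eliminate Elena.
Round 2: Hassan 12, Amara 44, Aisha 59, Fatima 24. Eliminate Hassan.
Round 3: Amara 56, Aisha 59, Fatima 24. Eliminate Fatima.
Round 4: Amara 80, Aisha 59. Amara has a majority.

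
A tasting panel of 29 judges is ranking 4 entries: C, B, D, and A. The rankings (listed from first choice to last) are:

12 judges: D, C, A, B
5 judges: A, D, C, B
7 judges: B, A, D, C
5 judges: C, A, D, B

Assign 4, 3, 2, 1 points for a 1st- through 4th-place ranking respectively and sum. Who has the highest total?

D

C: 12·3 + 5·2 + 7·1 + 5·4 = 73
B: 12·1 + 5·1 + 7·4 + 5·1 = 50
D: 12·4 + 5·3 + 7·2 + 5·2 = 87
A: 12·2 + 5·4 + 7·3 + 5·3 = 80
D has the highest Borda score (87).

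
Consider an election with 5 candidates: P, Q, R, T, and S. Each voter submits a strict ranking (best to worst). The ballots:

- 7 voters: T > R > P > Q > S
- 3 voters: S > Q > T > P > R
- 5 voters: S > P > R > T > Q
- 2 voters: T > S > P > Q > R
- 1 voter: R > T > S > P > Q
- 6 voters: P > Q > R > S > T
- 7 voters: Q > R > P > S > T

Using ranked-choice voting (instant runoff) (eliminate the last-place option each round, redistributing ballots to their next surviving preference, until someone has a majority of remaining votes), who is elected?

Round 1: P 6, Q 7, R 1, T 9, S 8. Eliminate R.
Round 2: P 6, Q 7, T 10, S 8. Eliminate P.
Round 3: Q 13, T 10, S 8. Eliminate S.
Round 4: Q 16, T 15. Q has a majority.

Q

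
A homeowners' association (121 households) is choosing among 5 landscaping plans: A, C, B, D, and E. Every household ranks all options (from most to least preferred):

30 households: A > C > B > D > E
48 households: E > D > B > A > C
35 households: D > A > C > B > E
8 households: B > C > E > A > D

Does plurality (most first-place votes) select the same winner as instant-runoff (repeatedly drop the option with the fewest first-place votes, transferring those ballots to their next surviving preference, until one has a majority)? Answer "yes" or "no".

no

Plurality — first-place votes: A 30, C 0, B 8, D 35, E 48. Winner: E.
Instant-runoff — R1 A 30, C 0, B 8, D 35, E 48 (C out); R2 A 30, B 8, D 35, E 48 (B out); R3 A 30, D 35, E 56 (A out); R4 D 65, E 56 (D winner). Winner: D.
The two methods disagree.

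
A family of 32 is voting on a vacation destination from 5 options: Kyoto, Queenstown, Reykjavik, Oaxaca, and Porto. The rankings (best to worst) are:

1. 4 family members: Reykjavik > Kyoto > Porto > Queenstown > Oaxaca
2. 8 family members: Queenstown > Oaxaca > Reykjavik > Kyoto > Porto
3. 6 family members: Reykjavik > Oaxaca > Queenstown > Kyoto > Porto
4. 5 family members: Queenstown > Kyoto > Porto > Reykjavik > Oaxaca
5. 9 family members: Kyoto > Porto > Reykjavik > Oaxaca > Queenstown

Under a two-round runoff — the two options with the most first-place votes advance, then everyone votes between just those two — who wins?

Round 1 first-place votes: Kyoto 9, Queenstown 13, Reykjavik 10, Oaxaca 0, Porto 0.
Queenstown and Reykjavik advance.
Runoff: Queenstown is preferred to Reykjavik by 13 voters; Reykjavik by 19.
Reykjavik wins the runoff.

Reykjavik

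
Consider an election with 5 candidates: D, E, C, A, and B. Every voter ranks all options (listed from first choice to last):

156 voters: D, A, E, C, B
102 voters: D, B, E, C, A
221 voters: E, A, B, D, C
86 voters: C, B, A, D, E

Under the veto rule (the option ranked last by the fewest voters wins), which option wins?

Last-place votes: D 0, E 86, C 221, A 102, B 156.
D is ranked last by the fewest voters, so D wins.

D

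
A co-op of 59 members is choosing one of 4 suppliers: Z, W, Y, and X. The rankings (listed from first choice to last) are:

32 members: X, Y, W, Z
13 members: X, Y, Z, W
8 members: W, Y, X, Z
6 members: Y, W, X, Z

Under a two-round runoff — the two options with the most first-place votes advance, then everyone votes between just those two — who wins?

Round 1 first-place votes: Z 0, W 8, Y 6, X 45.
X and W advance.
Runoff: X is preferred to W by 45 voters; W by 14.
X wins the runoff.

X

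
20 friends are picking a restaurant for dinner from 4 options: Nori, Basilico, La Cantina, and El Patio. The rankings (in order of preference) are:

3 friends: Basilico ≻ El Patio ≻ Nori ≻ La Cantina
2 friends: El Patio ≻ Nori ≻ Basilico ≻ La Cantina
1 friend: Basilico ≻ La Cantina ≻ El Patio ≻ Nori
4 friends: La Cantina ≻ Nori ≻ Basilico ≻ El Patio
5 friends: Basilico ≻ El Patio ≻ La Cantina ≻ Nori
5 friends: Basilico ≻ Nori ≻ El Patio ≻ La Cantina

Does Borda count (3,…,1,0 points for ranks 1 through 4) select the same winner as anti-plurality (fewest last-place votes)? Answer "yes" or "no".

Borda — scores: Nori 25, Basilico 48, La Cantina 19, El Patio 28. Winner: Basilico.
Anti-plurality — last-place votes: Nori 6, Basilico 0, La Cantina 10, El Patio 4. Winner: Basilico.
The two methods agree.

yes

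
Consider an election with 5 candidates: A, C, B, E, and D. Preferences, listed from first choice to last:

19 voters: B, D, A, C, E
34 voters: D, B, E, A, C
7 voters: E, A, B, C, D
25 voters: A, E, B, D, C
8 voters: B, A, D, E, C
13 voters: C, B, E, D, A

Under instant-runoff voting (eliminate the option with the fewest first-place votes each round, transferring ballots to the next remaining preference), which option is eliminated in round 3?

A

Round 1: A 25, C 13, B 27, E 7, D 34. Eliminate E.
Round 2: A 32, C 13, B 27, D 34. Eliminate C.
Round 3: A 32, B 40, D 34. Eliminate A.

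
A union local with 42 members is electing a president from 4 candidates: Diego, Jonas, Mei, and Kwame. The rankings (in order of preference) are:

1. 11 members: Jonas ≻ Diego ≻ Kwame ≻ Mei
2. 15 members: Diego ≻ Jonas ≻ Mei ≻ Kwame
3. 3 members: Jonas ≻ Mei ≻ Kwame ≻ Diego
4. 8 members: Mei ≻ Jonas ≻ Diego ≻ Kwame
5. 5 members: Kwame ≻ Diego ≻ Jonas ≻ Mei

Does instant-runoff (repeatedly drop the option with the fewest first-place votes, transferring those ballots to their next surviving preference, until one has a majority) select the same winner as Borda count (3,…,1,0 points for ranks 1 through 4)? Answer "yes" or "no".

Instant-runoff — R1 Diego 15, Jonas 14, Mei 8, Kwame 5 (Kwame out); R2 Diego 20, Jonas 14, Mei 8 (Mei out); R3 Diego 20, Jonas 22 (Jonas winner). Winner: Jonas.
Borda — scores: Diego 85, Jonas 93, Mei 45, Kwame 29. Winner: Jonas.
The two methods agree.

yes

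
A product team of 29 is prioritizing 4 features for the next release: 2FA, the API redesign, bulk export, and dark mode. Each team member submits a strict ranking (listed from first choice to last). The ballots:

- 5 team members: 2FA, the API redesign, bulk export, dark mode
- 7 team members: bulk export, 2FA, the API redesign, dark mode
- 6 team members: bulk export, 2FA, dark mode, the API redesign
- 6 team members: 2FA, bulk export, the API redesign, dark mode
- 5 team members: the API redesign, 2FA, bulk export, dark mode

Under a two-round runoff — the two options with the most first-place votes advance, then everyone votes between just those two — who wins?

2FA

Round 1 first-place votes: 2FA 11, the API redesign 5, bulk export 13, dark mode 0.
bulk export and 2FA advance.
Runoff: bulk export is preferred to 2FA by 13 voters; 2FA by 16.
2FA wins the runoff.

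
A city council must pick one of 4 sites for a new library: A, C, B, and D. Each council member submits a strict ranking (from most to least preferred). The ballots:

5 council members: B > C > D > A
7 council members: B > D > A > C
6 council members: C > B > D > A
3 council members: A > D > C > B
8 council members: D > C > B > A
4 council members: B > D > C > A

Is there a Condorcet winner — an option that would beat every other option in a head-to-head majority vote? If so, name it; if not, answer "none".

none

Checking pairwise contests:
C beats A 23–10.
D beats C 22–11.
C beats B 17–16.
B beats D 22–11.
Every option loses at least one head-to-head, so there is no Condorcet winner.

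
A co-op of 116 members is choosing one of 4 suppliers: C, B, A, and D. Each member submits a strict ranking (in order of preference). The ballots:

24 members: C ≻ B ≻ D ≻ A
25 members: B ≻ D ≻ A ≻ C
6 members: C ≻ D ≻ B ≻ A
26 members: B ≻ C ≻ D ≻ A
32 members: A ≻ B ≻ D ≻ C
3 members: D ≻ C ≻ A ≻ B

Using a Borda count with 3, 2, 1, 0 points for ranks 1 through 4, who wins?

C: 24·3 + 25·0 + 6·3 + 26·2 + 32·0 + 3·2 = 148
B: 24·2 + 25·3 + 6·1 + 26·3 + 32·2 + 3·0 = 271
A: 24·0 + 25·1 + 6·0 + 26·0 + 32·3 + 3·1 = 124
D: 24·1 + 25·2 + 6·2 + 26·1 + 32·1 + 3·3 = 153
B has the highest Borda score (271).

B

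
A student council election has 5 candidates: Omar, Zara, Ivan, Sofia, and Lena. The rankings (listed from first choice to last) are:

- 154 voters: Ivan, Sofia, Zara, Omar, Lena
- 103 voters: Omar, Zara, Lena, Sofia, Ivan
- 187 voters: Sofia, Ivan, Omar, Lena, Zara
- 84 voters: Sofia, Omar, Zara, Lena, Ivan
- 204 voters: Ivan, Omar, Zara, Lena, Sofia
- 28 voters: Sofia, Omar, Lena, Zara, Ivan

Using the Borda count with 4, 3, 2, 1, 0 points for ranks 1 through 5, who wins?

Omar: 154·1 + 103·4 + 187·2 + 84·3 + 204·3 + 28·3 = 1888
Zara: 154·2 + 103·3 + 187·0 + 84·2 + 204·2 + 28·1 = 1221
Ivan: 154·4 + 103·0 + 187·3 + 84·0 + 204·4 + 28·0 = 1993
Sofia: 154·3 + 103·1 + 187·4 + 84·4 + 204·0 + 28·4 = 1761
Lena: 154·0 + 103·2 + 187·1 + 84·1 + 204·1 + 28·2 = 737
Ivan has the highest Borda score (1993).

Ivan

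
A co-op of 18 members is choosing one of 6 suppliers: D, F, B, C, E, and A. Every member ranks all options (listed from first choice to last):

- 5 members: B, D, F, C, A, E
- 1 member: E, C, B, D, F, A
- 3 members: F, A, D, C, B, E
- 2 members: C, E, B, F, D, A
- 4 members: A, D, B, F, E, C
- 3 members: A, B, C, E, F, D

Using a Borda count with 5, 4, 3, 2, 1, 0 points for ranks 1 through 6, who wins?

D: 5·4 + 1·2 + 3·3 + 2·1 + 4·4 + 3·0 = 49
F: 5·3 + 1·1 + 3·5 + 2·2 + 4·2 + 3·1 = 46
B: 5·5 + 1·3 + 3·1 + 2·3 + 4·3 + 3·4 = 61
C: 5·2 + 1·4 + 3·2 + 2·5 + 4·0 + 3·3 = 39
E: 5·0 + 1·5 + 3·0 + 2·4 + 4·1 + 3·2 = 23
A: 5·1 + 1·0 + 3·4 + 2·0 + 4·5 + 3·5 = 52
B has the highest Borda score (61).

B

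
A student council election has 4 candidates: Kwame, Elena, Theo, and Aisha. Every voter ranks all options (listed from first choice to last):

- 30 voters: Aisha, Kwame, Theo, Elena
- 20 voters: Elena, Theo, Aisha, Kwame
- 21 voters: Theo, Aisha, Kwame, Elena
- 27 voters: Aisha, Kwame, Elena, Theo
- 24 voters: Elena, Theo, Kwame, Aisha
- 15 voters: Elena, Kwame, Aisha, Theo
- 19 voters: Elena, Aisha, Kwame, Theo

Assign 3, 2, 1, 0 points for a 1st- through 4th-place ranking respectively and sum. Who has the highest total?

Kwame: 30·2 + 20·0 + 21·1 + 27·2 + 24·1 + 15·2 + 19·1 = 208
Elena: 30·0 + 20·3 + 21·0 + 27·1 + 24·3 + 15·3 + 19·3 = 261
Theo: 30·1 + 20·2 + 21·3 + 27·0 + 24·2 + 15·0 + 19·0 = 181
Aisha: 30·3 + 20·1 + 21·2 + 27·3 + 24·0 + 15·1 + 19·2 = 286
Aisha has the highest Borda score (286).

Aisha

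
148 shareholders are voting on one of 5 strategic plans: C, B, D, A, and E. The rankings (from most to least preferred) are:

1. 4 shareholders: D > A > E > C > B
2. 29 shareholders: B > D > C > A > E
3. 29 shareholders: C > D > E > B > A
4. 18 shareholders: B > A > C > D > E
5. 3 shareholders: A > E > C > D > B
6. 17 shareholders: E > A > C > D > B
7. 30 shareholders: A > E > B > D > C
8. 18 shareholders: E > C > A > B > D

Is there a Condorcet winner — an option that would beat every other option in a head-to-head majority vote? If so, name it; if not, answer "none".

Checking pairwise contests:
B beats C 77–71.
E beats B 101–47.
C beats D 85–63.
C beats A 76–72.
C beats E 76–72.
Every option loses at least one head-to-head, so there is no Condorcet winner.

none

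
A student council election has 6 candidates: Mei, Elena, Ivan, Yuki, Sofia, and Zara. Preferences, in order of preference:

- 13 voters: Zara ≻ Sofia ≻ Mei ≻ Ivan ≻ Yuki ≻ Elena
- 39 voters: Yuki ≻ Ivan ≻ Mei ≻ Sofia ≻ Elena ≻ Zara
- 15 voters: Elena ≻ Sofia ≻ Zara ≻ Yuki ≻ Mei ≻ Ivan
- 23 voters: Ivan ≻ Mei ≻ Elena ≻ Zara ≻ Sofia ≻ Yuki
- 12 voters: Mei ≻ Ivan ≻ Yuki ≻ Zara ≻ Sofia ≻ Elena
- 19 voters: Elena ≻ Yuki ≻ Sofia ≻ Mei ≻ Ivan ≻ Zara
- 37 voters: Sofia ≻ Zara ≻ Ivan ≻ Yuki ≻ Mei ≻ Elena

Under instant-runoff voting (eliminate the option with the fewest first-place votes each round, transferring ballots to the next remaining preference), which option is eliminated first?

Round 1: Mei 12, Elena 34, Ivan 23, Yuki 39, Sofia 37, Zara 13. Eliminate Mei.

Mei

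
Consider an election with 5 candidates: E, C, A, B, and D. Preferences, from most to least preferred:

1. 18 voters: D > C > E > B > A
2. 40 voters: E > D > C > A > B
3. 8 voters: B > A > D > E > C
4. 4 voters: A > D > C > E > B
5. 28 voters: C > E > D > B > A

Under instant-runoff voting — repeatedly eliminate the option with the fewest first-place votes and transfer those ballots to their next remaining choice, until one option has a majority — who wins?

E

Round 1: E 40, C 28, A 4, B 8, D 18. Eliminate A.
Round 2: E 40, C 28, B 8, D 22. Eliminate B.
Round 3: E 40, C 28, D 30. Eliminate C.
Round 4: E 68, D 30. E has a majority.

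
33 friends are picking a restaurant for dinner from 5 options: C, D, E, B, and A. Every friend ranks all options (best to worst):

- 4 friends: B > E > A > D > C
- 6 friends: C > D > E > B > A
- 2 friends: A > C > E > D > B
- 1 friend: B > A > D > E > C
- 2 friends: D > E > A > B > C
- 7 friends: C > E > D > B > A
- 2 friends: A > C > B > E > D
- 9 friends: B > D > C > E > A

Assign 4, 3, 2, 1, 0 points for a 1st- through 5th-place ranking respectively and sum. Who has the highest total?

C: 4·0 + 6·4 + 2·3 + 1·0 + 2·0 + 7·4 + 2·3 + 9·2 = 82
D: 4·1 + 6·3 + 2·1 + 1·2 + 2·4 + 7·2 + 2·0 + 9·3 = 75
E: 4·3 + 6·2 + 2·2 + 1·1 + 2·3 + 7·3 + 2·1 + 9·1 = 67
B: 4·4 + 6·1 + 2·0 + 1·4 + 2·1 + 7·1 + 2·2 + 9·4 = 75
A: 4·2 + 6·0 + 2·4 + 1·3 + 2·2 + 7·0 + 2·4 + 9·0 = 31
C has the highest Borda score (82).

C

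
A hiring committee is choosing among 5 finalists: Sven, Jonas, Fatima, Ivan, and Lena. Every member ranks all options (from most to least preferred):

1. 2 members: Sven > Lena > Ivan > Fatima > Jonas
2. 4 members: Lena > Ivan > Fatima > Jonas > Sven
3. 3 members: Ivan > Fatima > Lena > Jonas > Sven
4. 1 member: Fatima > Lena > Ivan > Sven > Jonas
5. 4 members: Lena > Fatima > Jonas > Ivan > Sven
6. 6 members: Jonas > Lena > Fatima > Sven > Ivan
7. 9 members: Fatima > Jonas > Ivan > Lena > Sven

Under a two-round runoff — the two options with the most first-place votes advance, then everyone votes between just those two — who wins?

Lena

Round 1 first-place votes: Sven 2, Jonas 6, Fatima 10, Ivan 3, Lena 8.
Fatima and Lena advance.
Runoff: Fatima is preferred to Lena by 13 voters; Lena by 16.
Lena wins the runoff.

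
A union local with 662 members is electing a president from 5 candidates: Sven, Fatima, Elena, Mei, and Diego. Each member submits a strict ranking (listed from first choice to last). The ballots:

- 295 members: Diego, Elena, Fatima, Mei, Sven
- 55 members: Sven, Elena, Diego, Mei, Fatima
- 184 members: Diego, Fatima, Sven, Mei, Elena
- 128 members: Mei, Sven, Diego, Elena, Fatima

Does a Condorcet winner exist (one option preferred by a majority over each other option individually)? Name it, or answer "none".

Diego

Diego vs Sven: 479–183 for Diego.
Diego vs Fatima: 662–0 for Diego.
Diego vs Elena: 607–55 for Diego.
Diego vs Mei: 534–128 for Diego.
Diego beats every other option head-to-head.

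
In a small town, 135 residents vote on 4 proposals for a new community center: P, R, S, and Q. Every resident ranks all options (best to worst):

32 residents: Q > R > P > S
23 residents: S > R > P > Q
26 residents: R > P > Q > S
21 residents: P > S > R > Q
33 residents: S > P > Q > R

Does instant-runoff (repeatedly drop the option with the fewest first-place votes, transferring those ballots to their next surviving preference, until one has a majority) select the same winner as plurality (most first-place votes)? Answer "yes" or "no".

Instant-runoff — R1 P 21, R 26, S 56, Q 32 (P out); R2 R 26, S 77, Q 32 (S winner). Winner: S.
Plurality — first-place votes: P 21, R 26, S 56, Q 32. Winner: S.
The two methods agree.

yes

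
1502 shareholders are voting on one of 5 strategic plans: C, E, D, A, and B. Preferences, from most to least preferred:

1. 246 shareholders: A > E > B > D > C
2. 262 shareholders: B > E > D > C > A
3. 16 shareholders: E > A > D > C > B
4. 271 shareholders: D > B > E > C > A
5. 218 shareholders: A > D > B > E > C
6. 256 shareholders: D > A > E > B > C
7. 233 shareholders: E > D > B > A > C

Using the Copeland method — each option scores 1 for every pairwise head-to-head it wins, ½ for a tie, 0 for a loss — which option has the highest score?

E

C: loses to E, D, A, and B → score 0.
E: beats C, D, and A; ties B → score 3.5.
D: beats C, A, and B; loses to E → score 3.
A: beats C; loses to E, D, and B → score 1.
B: beats C and A; ties E; loses to D → score 2.5.
E has the best pairwise record.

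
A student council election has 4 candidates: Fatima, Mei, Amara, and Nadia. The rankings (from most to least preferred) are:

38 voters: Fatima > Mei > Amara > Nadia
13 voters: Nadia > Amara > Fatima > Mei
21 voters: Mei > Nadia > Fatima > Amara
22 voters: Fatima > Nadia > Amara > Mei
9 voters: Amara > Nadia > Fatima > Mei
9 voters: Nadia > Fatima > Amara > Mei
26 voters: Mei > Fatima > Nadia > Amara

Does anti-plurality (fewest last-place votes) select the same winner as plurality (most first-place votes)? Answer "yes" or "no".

Anti-plurality — last-place votes: Fatima 0, Mei 53, Amara 47, Nadia 38. Winner: Fatima.
Plurality — first-place votes: Fatima 60, Mei 47, Amara 9, Nadia 22. Winner: Fatima.
The two methods agree.

yes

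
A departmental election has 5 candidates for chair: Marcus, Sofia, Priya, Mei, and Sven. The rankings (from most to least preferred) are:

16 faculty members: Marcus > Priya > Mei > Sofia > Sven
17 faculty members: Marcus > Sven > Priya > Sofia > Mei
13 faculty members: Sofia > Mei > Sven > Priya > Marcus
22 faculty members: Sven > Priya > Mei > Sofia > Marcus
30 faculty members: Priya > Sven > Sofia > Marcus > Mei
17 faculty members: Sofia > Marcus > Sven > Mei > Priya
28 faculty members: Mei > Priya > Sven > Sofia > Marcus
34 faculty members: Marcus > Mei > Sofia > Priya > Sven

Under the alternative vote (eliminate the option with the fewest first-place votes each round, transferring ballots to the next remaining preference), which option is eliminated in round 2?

Round 1: Marcus 67, Sofia 30, Priya 30, Mei 28, Sven 22. Eliminate Sven.
Round 2: Marcus 67, Sofia 30, Priya 52, Mei 28. Eliminate Mei.

Mei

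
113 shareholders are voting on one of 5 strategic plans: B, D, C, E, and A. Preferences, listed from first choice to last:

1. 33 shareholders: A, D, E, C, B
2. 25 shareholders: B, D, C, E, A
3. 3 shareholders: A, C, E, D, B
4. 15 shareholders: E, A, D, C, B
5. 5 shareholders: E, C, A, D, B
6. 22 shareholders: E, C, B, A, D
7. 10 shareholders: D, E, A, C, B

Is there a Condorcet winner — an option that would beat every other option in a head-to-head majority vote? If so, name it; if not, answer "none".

none

Checking pairwise contests:
D beats B 66–47.
A beats D 78–35.
D beats C 83–30.
D beats E 68–45.
E beats A 77–36.
Every option loses at least one head-to-head, so there is no Condorcet winner.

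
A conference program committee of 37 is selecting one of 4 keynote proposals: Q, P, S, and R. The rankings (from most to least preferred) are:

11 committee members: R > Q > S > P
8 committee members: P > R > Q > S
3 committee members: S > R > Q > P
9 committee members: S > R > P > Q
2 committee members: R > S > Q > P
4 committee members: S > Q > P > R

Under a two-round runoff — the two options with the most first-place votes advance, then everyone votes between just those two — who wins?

Round 1 first-place votes: Q 0, P 8, S 16, R 13.
S and R advance.
Runoff: S is preferred to R by 16 voters; R by 21.
R wins the runoff.

R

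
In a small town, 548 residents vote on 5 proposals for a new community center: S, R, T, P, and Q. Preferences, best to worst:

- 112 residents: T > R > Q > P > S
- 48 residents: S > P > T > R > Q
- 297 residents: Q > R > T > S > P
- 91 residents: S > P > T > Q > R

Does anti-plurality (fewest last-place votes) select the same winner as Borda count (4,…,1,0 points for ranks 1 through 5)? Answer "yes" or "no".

Anti-plurality — last-place votes: S 112, R 91, T 0, P 297, Q 48. Winner: T.
Borda — scores: S 853, R 1275, T 1320, P 529, Q 1503. Winner: Q.
The two methods disagree.

no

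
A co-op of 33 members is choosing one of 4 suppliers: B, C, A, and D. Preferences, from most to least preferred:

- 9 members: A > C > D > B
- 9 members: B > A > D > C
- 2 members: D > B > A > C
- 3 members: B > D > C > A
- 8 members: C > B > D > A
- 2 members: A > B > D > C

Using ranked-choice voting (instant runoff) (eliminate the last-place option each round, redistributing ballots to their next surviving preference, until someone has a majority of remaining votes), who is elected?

B

Round 1: B 12, C 8, A 11, D 2. Eliminate D.
Round 2: B 14, C 8, A 11. Eliminate C.
Round 3: B 22, A 11. B has a majority.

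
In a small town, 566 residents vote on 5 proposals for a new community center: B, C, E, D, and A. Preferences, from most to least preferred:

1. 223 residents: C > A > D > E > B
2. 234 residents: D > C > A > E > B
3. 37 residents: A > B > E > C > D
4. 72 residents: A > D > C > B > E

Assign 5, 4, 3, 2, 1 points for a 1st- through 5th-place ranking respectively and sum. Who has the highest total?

C

B: 223·1 + 234·1 + 37·4 + 72·2 = 749
C: 223·5 + 234·4 + 37·2 + 72·3 = 2341
E: 223·2 + 234·2 + 37·3 + 72·1 = 1097
D: 223·3 + 234·5 + 37·1 + 72·4 = 2164
A: 223·4 + 234·3 + 37·5 + 72·5 = 2139
C has the highest Borda score (2341).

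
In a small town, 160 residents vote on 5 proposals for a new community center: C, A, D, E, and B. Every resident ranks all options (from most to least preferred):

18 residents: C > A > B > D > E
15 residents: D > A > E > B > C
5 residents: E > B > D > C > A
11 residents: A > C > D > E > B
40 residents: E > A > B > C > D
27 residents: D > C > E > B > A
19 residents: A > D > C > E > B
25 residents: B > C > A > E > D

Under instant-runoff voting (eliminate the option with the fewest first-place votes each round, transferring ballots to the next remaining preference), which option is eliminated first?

Round 1: C 18, A 30, D 42, E 45, B 25. Eliminate C.

C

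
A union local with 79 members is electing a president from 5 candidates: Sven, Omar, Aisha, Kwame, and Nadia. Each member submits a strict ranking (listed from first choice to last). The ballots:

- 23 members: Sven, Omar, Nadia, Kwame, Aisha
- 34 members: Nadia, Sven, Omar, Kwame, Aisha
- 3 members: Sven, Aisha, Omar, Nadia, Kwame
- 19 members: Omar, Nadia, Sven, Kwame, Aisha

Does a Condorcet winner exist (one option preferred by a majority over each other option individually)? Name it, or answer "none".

none

Checking pairwise contests:
Nadia beats Sven 53–26.
Sven beats Omar 60–19.
Sven beats Aisha 79–0.
Sven beats Kwame 79–0.
Omar beats Nadia 45–34.
Every option loses at least one head-to-head, so there is no Condorcet winner.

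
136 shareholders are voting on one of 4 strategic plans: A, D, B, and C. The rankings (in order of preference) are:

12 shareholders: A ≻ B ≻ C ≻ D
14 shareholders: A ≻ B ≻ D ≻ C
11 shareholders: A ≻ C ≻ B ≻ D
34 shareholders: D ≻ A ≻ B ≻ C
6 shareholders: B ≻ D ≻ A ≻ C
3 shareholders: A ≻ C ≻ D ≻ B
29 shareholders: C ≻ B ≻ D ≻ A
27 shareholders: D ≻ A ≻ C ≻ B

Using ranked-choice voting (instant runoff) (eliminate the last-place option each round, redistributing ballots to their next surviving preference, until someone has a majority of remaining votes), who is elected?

D

Round 1: A 40, D 61, B 6, C 29. Eliminate B.
Round 2: A 40, D 67, C 29. Eliminate C.
Round 3: A 40, D 96. D has a majority.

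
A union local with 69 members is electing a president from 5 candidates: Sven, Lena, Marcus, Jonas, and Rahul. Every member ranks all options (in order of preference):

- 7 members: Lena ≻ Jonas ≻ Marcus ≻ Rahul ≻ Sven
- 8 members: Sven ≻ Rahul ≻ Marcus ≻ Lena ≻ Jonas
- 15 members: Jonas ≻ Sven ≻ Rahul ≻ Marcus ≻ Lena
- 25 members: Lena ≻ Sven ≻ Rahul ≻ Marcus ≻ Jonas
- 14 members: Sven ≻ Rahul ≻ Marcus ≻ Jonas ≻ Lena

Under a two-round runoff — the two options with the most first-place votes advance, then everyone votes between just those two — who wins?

Round 1 first-place votes: Sven 22, Lena 32, Marcus 0, Jonas 15, Rahul 0.
Lena and Sven advance.
Runoff: Lena is preferred to Sven by 32 voters; Sven by 37.
Sven wins the runoff.

Sven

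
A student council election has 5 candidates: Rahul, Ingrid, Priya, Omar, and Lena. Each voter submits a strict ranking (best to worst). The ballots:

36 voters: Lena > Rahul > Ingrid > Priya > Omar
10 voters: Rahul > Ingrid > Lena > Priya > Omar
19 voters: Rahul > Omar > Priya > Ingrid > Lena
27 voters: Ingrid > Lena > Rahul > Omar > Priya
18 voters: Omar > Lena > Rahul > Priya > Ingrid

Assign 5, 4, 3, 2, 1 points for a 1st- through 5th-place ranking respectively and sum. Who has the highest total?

Rahul

Rahul: 36·4 + 10·5 + 19·5 + 27·3 + 18·3 = 424
Ingrid: 36·3 + 10·4 + 19·2 + 27·5 + 18·1 = 339
Priya: 36·2 + 10·2 + 19·3 + 27·1 + 18·2 = 212
Omar: 36·1 + 10·1 + 19·4 + 27·2 + 18·5 = 266
Lena: 36·5 + 10·3 + 19·1 + 27·4 + 18·4 = 409
Rahul has the highest Borda score (424).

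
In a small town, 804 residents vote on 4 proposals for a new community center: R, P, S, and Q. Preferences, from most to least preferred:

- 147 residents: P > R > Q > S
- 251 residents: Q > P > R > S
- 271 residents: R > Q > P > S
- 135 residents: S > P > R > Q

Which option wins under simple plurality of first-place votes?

First-place votes: R 271, P 147, S 135, Q 251.
R has the most first-place votes.

R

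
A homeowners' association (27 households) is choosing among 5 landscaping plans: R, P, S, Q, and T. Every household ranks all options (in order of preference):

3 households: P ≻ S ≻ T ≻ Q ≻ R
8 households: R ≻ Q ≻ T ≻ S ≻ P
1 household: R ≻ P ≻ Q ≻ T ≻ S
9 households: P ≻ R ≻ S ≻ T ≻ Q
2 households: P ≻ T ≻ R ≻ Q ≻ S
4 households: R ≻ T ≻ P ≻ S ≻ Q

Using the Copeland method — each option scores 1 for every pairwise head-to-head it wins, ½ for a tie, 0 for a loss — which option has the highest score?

R: beats S, Q, and T; loses to P → score 3.
P: beats R, S, Q, and T → score 4.
S: beats Q; loses to R, P, and T → score 1.
Q: loses to R, P, S, and T → score 0.
T: beats S and Q; loses to R and P → score 2.
P has the best pairwise record.

P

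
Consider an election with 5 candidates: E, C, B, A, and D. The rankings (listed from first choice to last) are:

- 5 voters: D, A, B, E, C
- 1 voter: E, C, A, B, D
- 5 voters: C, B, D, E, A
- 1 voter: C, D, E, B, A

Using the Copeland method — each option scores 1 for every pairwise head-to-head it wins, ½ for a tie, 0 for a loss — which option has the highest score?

E: beats A; ties C; loses to B and D → score 1.5.
C: beats B, A, and D; ties E → score 3.5.
B: beats E; ties A and D; loses to C → score 2.
A: ties B; loses to E, C, and D → score 0.5.
D: beats E and A; ties B; loses to C → score 2.5.
C has the best pairwise record.

C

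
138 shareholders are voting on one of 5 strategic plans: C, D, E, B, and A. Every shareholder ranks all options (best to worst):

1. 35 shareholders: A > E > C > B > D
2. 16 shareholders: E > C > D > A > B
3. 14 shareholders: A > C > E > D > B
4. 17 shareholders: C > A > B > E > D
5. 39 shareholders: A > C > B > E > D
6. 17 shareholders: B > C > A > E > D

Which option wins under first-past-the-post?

A

First-place votes: C 17, D 0, E 16, B 17, A 88.
A has the most first-place votes.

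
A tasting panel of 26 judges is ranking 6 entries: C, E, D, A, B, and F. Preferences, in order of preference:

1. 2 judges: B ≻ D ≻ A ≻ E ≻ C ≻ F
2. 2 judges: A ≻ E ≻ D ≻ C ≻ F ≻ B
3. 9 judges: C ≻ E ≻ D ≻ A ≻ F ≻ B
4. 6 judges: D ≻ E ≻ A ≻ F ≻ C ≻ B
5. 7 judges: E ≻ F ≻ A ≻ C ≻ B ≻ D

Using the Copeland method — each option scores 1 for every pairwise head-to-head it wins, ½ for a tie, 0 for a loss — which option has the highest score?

C: beats D and B; ties F; loses to E and A → score 2.5.
E: beats C, D, A, B, and F → score 5.
D: beats A, B, and F; loses to C and E → score 3.
A: beats C, B, and F; loses to E and D → score 3.
B: loses to C, E, D, A, and F → score 0.
F: beats B; ties C; loses to E, D, and A → score 1.5.
E has the best pairwise record.

E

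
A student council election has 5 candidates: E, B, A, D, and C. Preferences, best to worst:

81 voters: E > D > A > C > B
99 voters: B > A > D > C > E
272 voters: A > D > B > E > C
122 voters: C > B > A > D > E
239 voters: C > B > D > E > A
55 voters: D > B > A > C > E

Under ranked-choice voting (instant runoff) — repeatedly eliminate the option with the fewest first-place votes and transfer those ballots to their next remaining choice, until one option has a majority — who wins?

Round 1: E 81, B 99, A 272, D 55, C 361. Eliminate D.
Round 2: E 81, B 154, A 272, C 361. Eliminate E.
Round 3: B 154, A 353, C 361. Eliminate B.
Round 4: A 507, C 361. A has a majority.

A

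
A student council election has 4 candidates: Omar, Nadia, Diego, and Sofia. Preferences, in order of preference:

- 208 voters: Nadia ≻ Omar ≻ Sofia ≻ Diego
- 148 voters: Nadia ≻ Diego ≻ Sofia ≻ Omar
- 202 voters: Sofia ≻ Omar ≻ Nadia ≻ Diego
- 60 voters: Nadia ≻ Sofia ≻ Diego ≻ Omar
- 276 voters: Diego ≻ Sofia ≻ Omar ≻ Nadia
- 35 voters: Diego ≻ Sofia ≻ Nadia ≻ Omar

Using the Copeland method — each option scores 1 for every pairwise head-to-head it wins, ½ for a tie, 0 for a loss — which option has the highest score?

Omar: beats Nadia; loses to Diego and Sofia → score 1.
Nadia: beats Diego; loses to Omar and Sofia → score 1.
Diego: beats Omar; loses to Nadia and Sofia → score 1.
Sofia: beats Omar, Nadia, and Diego → score 3.
Sofia has the best pairwise record.

Sofia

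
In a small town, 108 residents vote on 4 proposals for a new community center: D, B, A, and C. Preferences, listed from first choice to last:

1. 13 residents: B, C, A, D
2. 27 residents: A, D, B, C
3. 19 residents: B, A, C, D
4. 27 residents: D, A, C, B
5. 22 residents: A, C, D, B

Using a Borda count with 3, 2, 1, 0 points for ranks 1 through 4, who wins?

D: 13·0 + 27·2 + 19·0 + 27·3 + 22·1 = 157
B: 13·3 + 27·1 + 19·3 + 27·0 + 22·0 = 123
A: 13·1 + 27·3 + 19·2 + 27·2 + 22·3 = 252
C: 13·2 + 27·0 + 19·1 + 27·1 + 22·2 = 116
A has the highest Borda score (252).

A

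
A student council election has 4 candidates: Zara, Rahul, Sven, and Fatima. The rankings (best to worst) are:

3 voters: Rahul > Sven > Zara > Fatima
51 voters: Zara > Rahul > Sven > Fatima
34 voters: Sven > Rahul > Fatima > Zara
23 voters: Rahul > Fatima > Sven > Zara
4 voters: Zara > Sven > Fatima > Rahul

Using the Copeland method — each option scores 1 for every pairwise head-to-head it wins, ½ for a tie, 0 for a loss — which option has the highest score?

Zara: beats Fatima; loses to Rahul and Sven → score 1.
Rahul: beats Zara, Sven, and Fatima → score 3.
Sven: beats Zara and Fatima; loses to Rahul → score 2.
Fatima: loses to Zara, Rahul, and Sven → score 0.
Rahul has the best pairwise record.

Rahul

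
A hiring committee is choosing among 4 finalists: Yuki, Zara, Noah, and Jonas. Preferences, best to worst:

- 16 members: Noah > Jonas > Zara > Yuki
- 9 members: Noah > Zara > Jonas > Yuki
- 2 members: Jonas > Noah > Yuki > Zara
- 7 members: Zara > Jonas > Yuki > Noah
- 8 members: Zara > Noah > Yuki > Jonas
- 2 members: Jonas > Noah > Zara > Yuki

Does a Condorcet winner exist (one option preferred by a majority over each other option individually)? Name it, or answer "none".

Noah

Noah vs Yuki: 37–7 for Noah.
Noah vs Zara: 29–15 for Noah.
Noah vs Jonas: 33–11 for Noah.
Noah beats every other option head-to-head.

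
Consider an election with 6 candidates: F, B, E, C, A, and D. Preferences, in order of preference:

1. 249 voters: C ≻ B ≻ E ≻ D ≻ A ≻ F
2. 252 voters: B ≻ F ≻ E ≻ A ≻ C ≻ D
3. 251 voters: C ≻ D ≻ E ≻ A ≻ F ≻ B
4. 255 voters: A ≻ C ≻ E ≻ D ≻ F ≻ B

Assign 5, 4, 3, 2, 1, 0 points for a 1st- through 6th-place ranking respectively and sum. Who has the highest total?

C

F: 249·0 + 252·4 + 251·1 + 255·1 = 1514
B: 249·4 + 252·5 + 251·0 + 255·0 = 2256
E: 249·3 + 252·3 + 251·3 + 255·3 = 3021
C: 249·5 + 252·1 + 251·5 + 255·4 = 3772
A: 249·1 + 252·2 + 251·2 + 255·5 = 2530
D: 249·2 + 252·0 + 251·4 + 255·2 = 2012
C has the highest Borda score (3772).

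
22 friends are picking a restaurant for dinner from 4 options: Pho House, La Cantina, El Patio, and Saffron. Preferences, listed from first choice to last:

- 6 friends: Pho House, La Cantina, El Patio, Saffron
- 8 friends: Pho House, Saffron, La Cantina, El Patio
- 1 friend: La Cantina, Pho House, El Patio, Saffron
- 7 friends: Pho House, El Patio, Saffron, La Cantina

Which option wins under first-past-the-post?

Pho House

First-place votes: Pho House 21, La Cantina 1, El Patio 0, Saffron 0.
Pho House has the most first-place votes.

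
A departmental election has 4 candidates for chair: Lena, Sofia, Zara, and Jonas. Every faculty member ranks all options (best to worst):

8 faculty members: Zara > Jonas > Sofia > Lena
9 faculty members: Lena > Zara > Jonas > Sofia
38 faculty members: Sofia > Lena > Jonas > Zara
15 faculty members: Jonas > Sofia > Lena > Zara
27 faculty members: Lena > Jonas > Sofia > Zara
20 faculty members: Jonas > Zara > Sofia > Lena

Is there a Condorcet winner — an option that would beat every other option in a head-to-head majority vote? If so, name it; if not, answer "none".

none

Checking pairwise contests:
Sofia beats Lena 81–36.
Jonas beats Sofia 79–38.
Lena beats Zara 89–28.
Lena beats Jonas 74–43.
Every option loses at least one head-to-head, so there is no Condorcet winner.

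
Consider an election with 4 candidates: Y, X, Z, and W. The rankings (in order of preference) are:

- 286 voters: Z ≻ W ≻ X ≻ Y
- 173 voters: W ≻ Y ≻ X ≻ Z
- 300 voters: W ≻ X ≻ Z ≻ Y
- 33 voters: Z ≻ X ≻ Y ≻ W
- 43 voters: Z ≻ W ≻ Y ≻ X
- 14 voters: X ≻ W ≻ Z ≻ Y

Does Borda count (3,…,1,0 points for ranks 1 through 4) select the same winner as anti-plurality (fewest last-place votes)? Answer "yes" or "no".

yes

Borda — scores: Y 422, X 1167, Z 1400, W 2105. Winner: W.
Anti-plurality — last-place votes: Y 600, X 43, Z 173, W 33. Winner: W.
The two methods agree.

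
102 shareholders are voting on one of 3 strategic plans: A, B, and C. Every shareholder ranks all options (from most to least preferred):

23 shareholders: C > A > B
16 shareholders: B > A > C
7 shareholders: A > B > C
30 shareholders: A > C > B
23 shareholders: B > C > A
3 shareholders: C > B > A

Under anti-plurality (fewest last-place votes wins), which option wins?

C

Last-place votes: A 26, B 53, C 23.
C is ranked last by the fewest voters, so C wins.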